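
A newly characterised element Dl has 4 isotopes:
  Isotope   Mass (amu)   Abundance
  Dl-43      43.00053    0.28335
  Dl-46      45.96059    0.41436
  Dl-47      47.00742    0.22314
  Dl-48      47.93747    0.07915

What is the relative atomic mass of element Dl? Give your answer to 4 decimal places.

Weight each isotope mass by its fractional abundance: 0.28335 × 43.00053 + 0.41436 × 45.96059 + 0.22314 × 47.00742 + 0.07915 × 47.93747
= 12.184200 + 19.044230 + 10.489236 + 3.794251 = 45.511917 amu

45.5119 amu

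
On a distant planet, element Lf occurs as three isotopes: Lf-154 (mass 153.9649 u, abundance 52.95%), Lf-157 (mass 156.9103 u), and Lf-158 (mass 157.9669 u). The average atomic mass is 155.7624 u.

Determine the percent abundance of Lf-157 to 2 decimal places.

8.09%

The remaining 47.05% is split between Lf-157 (fraction x) and Lf-158 (fraction 0.4705 − x).
Substituting: 156.9103x + 157.9669(0.4705 − x) = 74.23798545
(156.9103 − 157.9669)x = -0.085441  ⇒  x = 0.08086, y = 0.38964
Lf-157: 8.09%, Lf-158: 38.96%.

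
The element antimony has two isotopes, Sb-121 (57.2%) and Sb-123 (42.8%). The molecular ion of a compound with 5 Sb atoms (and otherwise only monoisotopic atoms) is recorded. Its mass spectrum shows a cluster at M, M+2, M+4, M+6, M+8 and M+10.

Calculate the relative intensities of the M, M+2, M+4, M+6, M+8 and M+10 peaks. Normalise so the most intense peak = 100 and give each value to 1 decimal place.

The 5 Sb atoms are independent, so intensities follow the terms of (0.572 + 0.428)^5.
P(M) = 0.572^5 = 0.061232
P(M+2) = 5 × 0.572^4 × 0.428^1 = 0.229086
P(M+4) = 10 × 0.572^3 × 0.428^2 = 0.342827
P(M+6) = 10 × 0.572^2 × 0.428^3 = 0.256521
P(M+8) = 5 × 0.572^1 × 0.428^4 = 0.095971
P(M+10) = 0.428^5 = 0.014362
The M+4 peak is largest (0.342827); scaling to 100 gives 17.9 : 66.8 : 100.0 : 74.8 : 28.0 : 4.2.

17.9 : 66.8 : 100.0 : 74.8 : 28.0 : 4.2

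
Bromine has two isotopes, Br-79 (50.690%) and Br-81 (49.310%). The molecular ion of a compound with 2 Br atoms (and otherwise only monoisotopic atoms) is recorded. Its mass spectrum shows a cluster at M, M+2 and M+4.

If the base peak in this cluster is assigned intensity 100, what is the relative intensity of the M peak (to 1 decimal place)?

Binomial terms of (0.50690 + 0.49310)^2: M 0.2569, M+2 0.4999, M+4 0.2431 → M+2 is the base peak.
P(M+2) = C(2,1) × 0.50690^1 × 0.49310^1 = 2 × 0.5069 × 0.4931 = 0.499905 (base)
P(M) = C(2,0) × 0.50690^2 × 0.49310^0 = 1 × 0.25694761 × 1.0000 = 0.256948
Relative intensity = 0.256948 / 0.499905 × 100 = 51.4

51.4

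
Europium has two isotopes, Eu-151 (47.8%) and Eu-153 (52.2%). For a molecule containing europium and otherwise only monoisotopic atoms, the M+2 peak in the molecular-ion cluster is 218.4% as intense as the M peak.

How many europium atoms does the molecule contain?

For n independent Eu atoms, I(M+2)/I(M) = n · (abundance Eu-153) / (abundance Eu-151) = n · 0.522/0.478.
n = 2.184 × 0.478/0.522 = 2.00 ≈ 2

2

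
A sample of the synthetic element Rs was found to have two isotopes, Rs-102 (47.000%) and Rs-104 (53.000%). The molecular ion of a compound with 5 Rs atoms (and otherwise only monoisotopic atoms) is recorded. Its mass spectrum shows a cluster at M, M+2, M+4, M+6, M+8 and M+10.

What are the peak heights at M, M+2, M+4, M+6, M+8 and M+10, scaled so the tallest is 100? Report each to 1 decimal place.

7.0 : 39.3 : 88.7 : 100.0 : 56.4 : 12.7

Expanding (0.47000 + 0.53000)^5:
P(M) = 0.47000^5 = 0.022935
P(M+2) = 5 × 0.47000^4 × 0.53000^1 = 0.129312
P(M+4) = 10 × 0.47000^3 × 0.53000^2 = 0.291639
P(M+6) = 10 × 0.47000^2 × 0.53000^3 = 0.328869
P(M+8) = 5 × 0.47000^1 × 0.53000^4 = 0.185426
P(M+10) = 0.53000^5 = 0.041820
The M+6 peak is largest (0.328869); scaling to 100 gives 7.0 : 39.3 : 88.7 : 100.0 : 56.4 : 12.7.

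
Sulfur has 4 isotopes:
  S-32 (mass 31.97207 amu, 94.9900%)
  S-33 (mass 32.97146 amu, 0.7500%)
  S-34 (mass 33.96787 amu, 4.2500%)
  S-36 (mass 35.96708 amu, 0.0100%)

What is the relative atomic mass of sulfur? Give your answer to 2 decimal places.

The abundance-weighted mean is 0.949900 × 31.97207 + 0.007500 × 32.97146 + 0.042500 × 33.96787 + 0.000100 × 35.96708
= 30.370269 + 0.247286 + 1.443634 + 0.003597 = 32.064786 amu

32.06 amu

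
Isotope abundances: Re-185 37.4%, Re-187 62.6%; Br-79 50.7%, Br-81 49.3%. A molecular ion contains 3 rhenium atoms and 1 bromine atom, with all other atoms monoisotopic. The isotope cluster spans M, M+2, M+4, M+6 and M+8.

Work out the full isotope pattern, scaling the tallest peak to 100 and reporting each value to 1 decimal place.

Rhenium pattern (n=3): 0.05231362 : 0.26268713 : 0.43968487 : 0.24531438
Bromine pattern (n=1): 0.5070 : 0.4930
Convolve the two distributions (both contribute in 2-u steps):
  M: 0.05231362×0.5070 = 0.026523
  M+2: 0.05231362×0.4930 + 0.26268713×0.5070 = 0.158973
  M+4: 0.26268713×0.4930 + 0.43968487×0.5070 = 0.352425
  M+6: 0.43968487×0.4930 + 0.24531438×0.5070 = 0.341139
  M+8: 0.24531438×0.4930 = 0.120940
Scale to base peak (0.352425) = 100: 7.5 : 45.1 : 100.0 : 96.8 : 34.3

7.5 : 45.1 : 100.0 : 96.8 : 34.3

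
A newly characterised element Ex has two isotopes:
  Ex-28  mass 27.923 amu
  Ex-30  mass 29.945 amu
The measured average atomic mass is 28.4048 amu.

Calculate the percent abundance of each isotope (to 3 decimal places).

Writing the weighted mean with unknown fraction x of Ex-28:
27.923·x + 29.945·(1 − x) = 28.4048
(27.923 − 29.945)·x = 28.4048 − 29.945
x = -1.5402 / -2.022 = 0.76172 → 76.172% Ex-28, 23.828% Ex-30.

Ex-28: 76.172%, Ex-30: 23.828%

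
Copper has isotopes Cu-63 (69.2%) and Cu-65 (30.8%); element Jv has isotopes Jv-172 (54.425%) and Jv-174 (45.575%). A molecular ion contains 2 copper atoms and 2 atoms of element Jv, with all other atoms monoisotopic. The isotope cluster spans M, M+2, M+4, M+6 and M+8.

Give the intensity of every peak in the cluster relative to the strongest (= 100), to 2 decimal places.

38.99 : 100.00 : 93.19 : 37.27 : 5.42

Copper pattern (n=2): 0.478864 : 0.426272 : 0.094864
Element Jv pattern (n=2): 0.29620806 : 0.49608388 : 0.20770806
Convolve the two distributions (both contribute in 2-u steps):
  M: 0.478864×0.29620806 = 0.141843
  M+2: 0.478864×0.49608388 + 0.426272×0.29620806 = 0.363822
  M+4: 0.478864×0.20770806 + 0.426272×0.49608388 + 0.094864×0.29620806 = 0.339030
  M+6: 0.426272×0.20770806 + 0.094864×0.49608388 = 0.135601
  M+8: 0.094864×0.20770806 = 0.019704
Scale to base peak (0.363822) = 100: 38.99 : 100.00 : 93.19 : 37.27 : 5.42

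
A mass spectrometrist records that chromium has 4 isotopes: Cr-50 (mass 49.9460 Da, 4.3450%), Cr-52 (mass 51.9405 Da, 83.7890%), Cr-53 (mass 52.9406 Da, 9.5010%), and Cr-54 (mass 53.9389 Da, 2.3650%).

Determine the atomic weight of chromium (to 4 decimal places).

51.9961 Da

The abundance-weighted mean is 0.043450 × 49.9460 + 0.837890 × 51.9405 + 0.095010 × 52.9406 + 0.023650 × 53.9389
= 2.17015 + 43.52043 + 5.02989 + 1.27565 = 51.99612 Da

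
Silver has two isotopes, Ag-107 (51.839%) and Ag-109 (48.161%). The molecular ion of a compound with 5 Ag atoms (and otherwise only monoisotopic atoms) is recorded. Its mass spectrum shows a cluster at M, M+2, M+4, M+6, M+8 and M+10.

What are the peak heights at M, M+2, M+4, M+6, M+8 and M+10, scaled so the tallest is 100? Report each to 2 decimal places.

11.59 : 53.82 : 100.00 : 92.90 : 43.16 : 8.02

Each Ag atom is independently Ag-107 (p = 0.51839) or Ag-109 (q = 0.48161); the cluster is the binomial expansion (p + q)^5.
P(M) = 0.51839^5 = 0.037435
P(M+2) = 5 × 0.51839^4 × 0.48161^1 = 0.173897
P(M+4) = 10 × 0.51839^3 × 0.48161^2 = 0.323118
P(M+6) = 10 × 0.51839^2 × 0.48161^3 = 0.300192
P(M+8) = 5 × 0.51839^1 × 0.48161^4 = 0.139447
P(M+10) = 0.48161^5 = 0.025911
The M+4 peak is largest (0.323118); scaling to 100 gives 11.59 : 53.82 : 100.00 : 92.90 : 43.16 : 8.02.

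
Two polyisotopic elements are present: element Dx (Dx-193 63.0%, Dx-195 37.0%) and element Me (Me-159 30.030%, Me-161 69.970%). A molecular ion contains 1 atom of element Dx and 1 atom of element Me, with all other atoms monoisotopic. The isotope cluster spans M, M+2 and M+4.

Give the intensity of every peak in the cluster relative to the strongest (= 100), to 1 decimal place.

Element Dx pattern (n=1): 0.6300 : 0.3700
Element Me pattern (n=1): 0.3003 : 0.6997
Convolve the two distributions (both contribute in 2-u steps):
  M: 0.6300×0.3003 = 0.189189
  M+2: 0.6300×0.6997 + 0.3700×0.3003 = 0.551922
  M+4: 0.3700×0.6997 = 0.258889
Scale to base peak (0.551922) = 100: 34.3 : 100.0 : 46.9

34.3 : 100.0 : 46.9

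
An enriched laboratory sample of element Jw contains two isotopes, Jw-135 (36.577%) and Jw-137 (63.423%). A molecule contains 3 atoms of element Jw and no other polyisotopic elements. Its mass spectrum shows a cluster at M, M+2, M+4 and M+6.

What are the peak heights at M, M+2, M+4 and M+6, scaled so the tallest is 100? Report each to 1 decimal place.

11.1 : 57.7 : 100.0 : 57.8

The 3 Jw atoms are independent, so intensities follow the terms of (0.36577 + 0.63423)^3.
P(M) = 0.36577^3 = 0.048936
P(M+2) = 3 × 0.36577^2 × 0.63423^1 = 0.254557
P(M+4) = 3 × 0.36577^1 × 0.63423^2 = 0.441390
P(M+6) = 0.63423^3 = 0.255118
The M+4 peak is largest (0.441390); scaling to 100 gives 11.1 : 57.7 : 100.0 : 57.8.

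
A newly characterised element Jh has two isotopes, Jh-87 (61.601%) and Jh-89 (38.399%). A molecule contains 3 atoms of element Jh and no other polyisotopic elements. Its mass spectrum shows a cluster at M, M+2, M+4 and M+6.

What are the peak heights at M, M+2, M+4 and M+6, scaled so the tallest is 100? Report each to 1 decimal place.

Expanding (0.61601 + 0.38399)^3:
P(M) = 0.61601^3 = 0.233756
P(M+2) = 3 × 0.61601^2 × 0.38399^1 = 0.437136
P(M+4) = 3 × 0.61601^1 × 0.38399^2 = 0.272489
P(M+6) = 0.38399^3 = 0.056619
The M+2 peak is largest (0.437136); scaling to 100 gives 53.5 : 100.0 : 62.3 : 13.0.

53.5 : 100.0 : 62.3 : 13.0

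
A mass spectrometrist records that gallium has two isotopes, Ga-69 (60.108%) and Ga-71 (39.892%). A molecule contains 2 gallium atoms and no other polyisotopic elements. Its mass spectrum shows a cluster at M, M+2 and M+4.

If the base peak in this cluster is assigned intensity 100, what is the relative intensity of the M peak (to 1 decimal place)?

(0.60108 + 0.39892)^2 gives M 0.3613, M+2 0.4796, M+4 0.1591; the largest is M+2.
P(M+2) = C(2,1) × 0.60108^1 × 0.39892^1 = 2 × 0.60108 × 0.39892 = 0.479566 (base)
P(M) = C(2,0) × 0.60108^2 × 0.39892^0 = 1 × 0.36129717 × 1.0000 = 0.361297
Relative intensity = 0.361297 / 0.479566 × 100 = 75.3

75.3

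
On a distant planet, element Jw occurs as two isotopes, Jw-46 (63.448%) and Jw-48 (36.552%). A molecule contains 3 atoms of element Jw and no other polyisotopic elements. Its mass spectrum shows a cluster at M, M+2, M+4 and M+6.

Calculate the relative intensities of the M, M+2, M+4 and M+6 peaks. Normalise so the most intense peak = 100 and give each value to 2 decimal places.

57.86 : 100.00 : 57.61 : 11.06

The 3 Jw atoms are independent, so intensities follow the terms of (0.63448 + 0.36552)^3.
P(M) = 0.63448^3 = 0.255419
P(M+2) = 3 × 0.63448^2 × 0.36552^1 = 0.441437
P(M+4) = 3 × 0.63448^1 × 0.36552^2 = 0.254309
P(M+6) = 0.36552^3 = 0.048835
The M+2 peak is largest (0.441437); scaling to 100 gives 57.86 : 100.00 : 57.61 : 11.06.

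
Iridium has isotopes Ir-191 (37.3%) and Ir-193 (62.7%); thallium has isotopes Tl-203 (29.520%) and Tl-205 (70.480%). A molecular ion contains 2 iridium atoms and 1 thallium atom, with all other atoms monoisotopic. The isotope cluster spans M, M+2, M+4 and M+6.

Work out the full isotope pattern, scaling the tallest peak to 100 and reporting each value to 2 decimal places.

9.21 : 52.98 : 100.00 : 62.16

Iridium pattern (n=2): 0.139129 : 0.467742 : 0.393129
Thallium pattern (n=1): 0.2952 : 0.7048
Convolve the two distributions (both contribute in 2-u steps):
  M: 0.139129×0.2952 = 0.041071
  M+2: 0.139129×0.7048 + 0.467742×0.2952 = 0.236136
  M+4: 0.467742×0.7048 + 0.393129×0.2952 = 0.445716
  M+6: 0.393129×0.7048 = 0.277077
Scale to base peak (0.445716) = 100: 9.21 : 52.98 : 100.00 : 62.16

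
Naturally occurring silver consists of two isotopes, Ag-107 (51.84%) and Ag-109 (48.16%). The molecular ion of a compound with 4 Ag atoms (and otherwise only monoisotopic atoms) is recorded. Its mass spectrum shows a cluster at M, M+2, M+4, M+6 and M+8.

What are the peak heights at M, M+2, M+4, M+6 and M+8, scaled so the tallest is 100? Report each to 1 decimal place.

19.3 : 71.8 : 100.0 : 61.9 : 14.4

Expanding (0.5184 + 0.4816)^4:
P(M) = 0.5184^4 = 0.072220
P(M+2) = 4 × 0.5184^3 × 0.4816^1 = 0.268375
P(M+4) = 6 × 0.5184^2 × 0.4816^2 = 0.373985
P(M+6) = 4 × 0.5184^1 × 0.4816^3 = 0.231624
P(M+8) = 0.4816^4 = 0.053795
The M+4 peak is largest (0.373985); scaling to 100 gives 19.3 : 71.8 : 100.0 : 61.9 : 14.4.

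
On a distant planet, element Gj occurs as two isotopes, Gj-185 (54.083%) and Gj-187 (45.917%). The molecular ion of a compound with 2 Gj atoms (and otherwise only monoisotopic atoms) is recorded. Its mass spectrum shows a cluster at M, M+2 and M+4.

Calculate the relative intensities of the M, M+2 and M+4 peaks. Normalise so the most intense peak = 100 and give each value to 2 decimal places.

58.89 : 100.00 : 42.45

Each Gj atom is independently Gj-185 (p = 0.54083) or Gj-187 (q = 0.45917); the cluster is the binomial expansion (p + q)^2.
P(M) = 0.54083^2 = 0.292497
P(M+2) = 2 × 0.54083^1 × 0.45917^1 = 0.496666
P(M+4) = 0.45917^2 = 0.210837
The M+2 peak is largest (0.496666); scaling to 100 gives 58.89 : 100.00 : 42.45.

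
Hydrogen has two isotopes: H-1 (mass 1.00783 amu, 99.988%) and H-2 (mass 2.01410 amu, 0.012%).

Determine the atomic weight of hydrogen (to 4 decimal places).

Weight each isotope mass by its fractional abundance: 0.99988 × 1.00783 + 0.00012 × 2.01410
= 1.007709 + 0.000242 = 1.007951 amu

1.0080 amu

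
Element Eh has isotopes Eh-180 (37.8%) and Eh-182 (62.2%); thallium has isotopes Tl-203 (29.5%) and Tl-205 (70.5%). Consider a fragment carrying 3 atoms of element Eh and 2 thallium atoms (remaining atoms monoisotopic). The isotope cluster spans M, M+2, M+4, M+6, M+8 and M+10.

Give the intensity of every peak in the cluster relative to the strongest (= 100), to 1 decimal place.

Element Eh pattern (n=3): 0.05401015 : 0.26662154 : 0.43872646 : 0.24064185
Thallium pattern (n=2): 0.087025 : 0.41595 : 0.497025
Convolve the two distributions (both contribute in 2-u steps):
  M: 0.05401015×0.087025 = 0.004700
  M+2: 0.05401015×0.41595 + 0.26662154×0.087025 = 0.045668
  M+4: 0.05401015×0.497025 + 0.26662154×0.41595 + 0.43872646×0.087025 = 0.175926
  M+6: 0.26662154×0.497025 + 0.43872646×0.41595 + 0.24064185×0.087025 = 0.335948
  M+8: 0.43872646×0.497025 + 0.24064185×0.41595 = 0.318153
  M+10: 0.24064185×0.497025 = 0.119605
Scale to base peak (0.335948) = 100: 1.4 : 13.6 : 52.4 : 100.0 : 94.7 : 35.6

1.4 : 13.6 : 52.4 : 100.0 : 94.7 : 35.6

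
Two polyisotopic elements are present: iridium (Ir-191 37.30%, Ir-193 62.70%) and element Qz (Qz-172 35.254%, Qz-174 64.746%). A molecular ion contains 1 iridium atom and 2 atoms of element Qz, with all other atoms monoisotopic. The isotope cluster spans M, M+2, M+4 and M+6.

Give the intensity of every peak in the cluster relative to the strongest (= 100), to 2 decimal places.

Iridium pattern (n=1): 0.3730 : 0.6270
Element Qz pattern (n=2): 0.12428445 : 0.4565111 : 0.41920445
Convolve the two distributions (both contribute in 2-u steps):
  M: 0.3730×0.12428445 = 0.046358
  M+2: 0.3730×0.4565111 + 0.6270×0.12428445 = 0.248205
  M+4: 0.3730×0.41920445 + 0.6270×0.4565111 = 0.442596
  M+6: 0.6270×0.41920445 = 0.262841
Scale to base peak (0.442596) = 100: 10.47 : 56.08 : 100.00 : 59.39

10.47 : 56.08 : 100.00 : 59.39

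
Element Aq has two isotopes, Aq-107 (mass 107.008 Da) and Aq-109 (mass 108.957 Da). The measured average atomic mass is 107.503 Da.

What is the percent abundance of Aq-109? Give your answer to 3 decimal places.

Let x be the fractional abundance of Aq-107; then Aq-109 has abundance 1 − x.
107.008·x + 108.957·(1 − x) = 107.503
(107.008 − 108.957)·x = 107.503 − 108.957
x = -1.454 / -1.949 = 0.74602 → 74.602% Aq-107, 25.398% Aq-109.

25.398%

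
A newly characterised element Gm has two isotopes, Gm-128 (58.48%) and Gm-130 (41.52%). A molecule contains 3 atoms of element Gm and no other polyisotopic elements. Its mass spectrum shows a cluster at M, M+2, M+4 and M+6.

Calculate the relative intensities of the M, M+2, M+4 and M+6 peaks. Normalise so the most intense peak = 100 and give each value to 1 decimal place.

The 3 Gm atoms are independent, so intensities follow the terms of (0.5848 + 0.4152)^3.
P(M) = 0.5848^3 = 0.199996
P(M+2) = 3 × 0.5848^2 × 0.4152^1 = 0.425984
P(M+4) = 3 × 0.5848^1 × 0.4152^2 = 0.302443
P(M+6) = 0.4152^3 = 0.071577
The M+2 peak is largest (0.425984); scaling to 100 gives 46.9 : 100.0 : 71.0 : 16.8.

46.9 : 100.0 : 71.0 : 16.8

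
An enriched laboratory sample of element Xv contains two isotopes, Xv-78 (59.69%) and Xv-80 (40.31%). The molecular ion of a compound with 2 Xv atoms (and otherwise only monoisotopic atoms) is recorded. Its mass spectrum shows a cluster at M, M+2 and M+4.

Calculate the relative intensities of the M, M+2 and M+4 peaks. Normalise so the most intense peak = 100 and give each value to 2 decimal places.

74.04 : 100.00 : 33.77

The 2 Xv atoms are independent, so intensities follow the terms of (0.5969 + 0.4031)^2.
P(M) = 0.5969^2 = 0.356290
P(M+2) = 2 × 0.5969^1 × 0.4031^1 = 0.481221
P(M+4) = 0.4031^2 = 0.162490
The M+2 peak is largest (0.481221); scaling to 100 gives 74.04 : 100.00 : 33.77.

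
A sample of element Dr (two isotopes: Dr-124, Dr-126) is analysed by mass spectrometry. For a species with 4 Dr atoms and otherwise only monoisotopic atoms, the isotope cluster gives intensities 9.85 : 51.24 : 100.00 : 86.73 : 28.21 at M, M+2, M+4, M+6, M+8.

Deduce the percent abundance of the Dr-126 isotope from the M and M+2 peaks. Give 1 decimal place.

If p is the fraction of Dr that is Dr-124, then I(M+2)/I(M) = [C(4,1)·p^3·(1−p)] / p^4 = 4·(1−p)/p = 51.24/9.85 = 5.2020
(1−p)/p = 5.2020/4 = 1.3005  ⇒  p = 1/(1 + 1.3005) = 0.4347
Dr-124: 43.5%, Dr-126: 56.5%.

56.5%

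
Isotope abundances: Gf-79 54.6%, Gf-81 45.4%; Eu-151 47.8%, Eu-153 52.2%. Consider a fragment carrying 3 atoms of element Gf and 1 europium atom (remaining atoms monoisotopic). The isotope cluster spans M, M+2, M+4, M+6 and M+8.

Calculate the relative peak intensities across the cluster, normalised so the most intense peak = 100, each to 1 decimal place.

Element Gf pattern (n=3): 0.16277134 : 0.40603399 : 0.33761801 : 0.09357666
Europium pattern (n=1): 0.4780 : 0.5220
Convolve the two distributions (both contribute in 2-u steps):
  M: 0.16277134×0.4780 = 0.077805
  M+2: 0.16277134×0.5220 + 0.40603399×0.4780 = 0.279051
  M+4: 0.40603399×0.5220 + 0.33761801×0.4780 = 0.373331
  M+6: 0.33761801×0.5220 + 0.09357666×0.4780 = 0.220966
  M+8: 0.09357666×0.5220 = 0.048847
Scale to base peak (0.373331) = 100: 20.8 : 74.7 : 100.0 : 59.2 : 13.1

20.8 : 74.7 : 100.0 : 59.2 : 13.1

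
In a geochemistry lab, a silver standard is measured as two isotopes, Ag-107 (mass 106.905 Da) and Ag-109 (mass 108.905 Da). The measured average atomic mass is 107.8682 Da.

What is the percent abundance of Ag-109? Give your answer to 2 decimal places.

48.16%

Writing the weighted mean with unknown fraction x of Ag-107:
106.905·x + 108.905·(1 − x) = 107.8682
(106.905 − 108.905)·x = 107.8682 − 108.905
x = -1.0368 / -2.000 = 0.51840 → 51.84% Ag-107, 48.16% Ag-109.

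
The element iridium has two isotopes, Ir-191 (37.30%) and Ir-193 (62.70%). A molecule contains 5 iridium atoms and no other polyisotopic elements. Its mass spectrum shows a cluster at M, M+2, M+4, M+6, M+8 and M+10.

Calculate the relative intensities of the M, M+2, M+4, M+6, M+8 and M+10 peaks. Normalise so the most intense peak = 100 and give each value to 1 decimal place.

Each Ir atom is independently Ir-191 (p = 0.3730) or Ir-193 (q = 0.6270); the cluster is the binomial expansion (p + q)^5.
P(M) = 0.3730^5 = 0.007220
P(M+2) = 5 × 0.3730^4 × 0.6270^1 = 0.060684
P(M+4) = 10 × 0.3730^3 × 0.6270^2 = 0.204015
P(M+6) = 10 × 0.3730^2 × 0.6270^3 = 0.342942
P(M+8) = 5 × 0.3730^1 × 0.6270^4 = 0.288237
P(M+10) = 0.6270^5 = 0.096903
The M+6 peak is largest (0.342942); scaling to 100 gives 2.1 : 17.7 : 59.5 : 100.0 : 84.0 : 28.3.

2.1 : 17.7 : 59.5 : 100.0 : 84.0 : 28.3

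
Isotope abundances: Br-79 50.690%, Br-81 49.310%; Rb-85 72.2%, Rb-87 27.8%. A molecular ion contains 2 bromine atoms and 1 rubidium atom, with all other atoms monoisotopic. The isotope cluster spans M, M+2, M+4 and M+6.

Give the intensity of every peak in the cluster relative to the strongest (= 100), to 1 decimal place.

Bromine pattern (n=2): 0.25694761 : 0.49990478 : 0.24314761
Rubidium pattern (n=1): 0.7220 : 0.2780
Convolve the two distributions (both contribute in 2-u steps):
  M: 0.25694761×0.7220 = 0.185516
  M+2: 0.25694761×0.2780 + 0.49990478×0.7220 = 0.432363
  M+4: 0.49990478×0.2780 + 0.24314761×0.7220 = 0.314526
  M+6: 0.24314761×0.2780 = 0.067595
Scale to base peak (0.432363) = 100: 42.9 : 100.0 : 72.7 : 15.6

42.9 : 100.0 : 72.7 : 15.6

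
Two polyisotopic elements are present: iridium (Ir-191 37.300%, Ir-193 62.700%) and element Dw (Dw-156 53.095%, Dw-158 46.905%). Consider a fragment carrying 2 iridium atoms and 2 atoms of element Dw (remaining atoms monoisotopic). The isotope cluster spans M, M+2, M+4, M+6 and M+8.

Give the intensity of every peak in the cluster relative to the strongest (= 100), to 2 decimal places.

Iridium pattern (n=2): 0.139129 : 0.467742 : 0.393129
Element Dw pattern (n=2): 0.2819079 : 0.4980842 : 0.2200079
Convolve the two distributions (both contribute in 2-u steps):
  M: 0.139129×0.2819079 = 0.039222
  M+2: 0.139129×0.4980842 + 0.467742×0.2819079 = 0.201158
  M+4: 0.139129×0.2200079 + 0.467742×0.4980842 + 0.393129×0.2819079 = 0.374411
  M+6: 0.467742×0.2200079 + 0.393129×0.4980842 = 0.298718
  M+8: 0.393129×0.2200079 = 0.086491
Scale to base peak (0.374411) = 100: 10.48 : 53.73 : 100.00 : 79.78 : 23.10

10.48 : 53.73 : 100.00 : 79.78 : 23.10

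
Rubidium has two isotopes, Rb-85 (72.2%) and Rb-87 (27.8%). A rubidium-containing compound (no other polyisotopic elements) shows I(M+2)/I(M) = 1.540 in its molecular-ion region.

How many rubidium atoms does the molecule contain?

4

The M+2/M ratio from n Rb atoms is n · q/p = n · 0.278/0.722.
n = 1.540 × 0.722/0.278 = 4.00 ≈ 4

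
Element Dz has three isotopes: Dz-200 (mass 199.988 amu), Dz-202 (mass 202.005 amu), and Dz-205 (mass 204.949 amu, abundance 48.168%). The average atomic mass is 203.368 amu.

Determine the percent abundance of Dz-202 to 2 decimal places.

The remaining 51.832% is split between Dz-200 (fraction x) and Dz-202 (fraction 0.51832 − x).
Substituting: 199.988x + 202.005(0.51832 − x) = 104.64816568
(199.988 − 202.005)x = -0.05506592  ⇒  x = 0.02730, y = 0.49102
Dz-200: 2.73%, Dz-202: 49.10%.

49.10%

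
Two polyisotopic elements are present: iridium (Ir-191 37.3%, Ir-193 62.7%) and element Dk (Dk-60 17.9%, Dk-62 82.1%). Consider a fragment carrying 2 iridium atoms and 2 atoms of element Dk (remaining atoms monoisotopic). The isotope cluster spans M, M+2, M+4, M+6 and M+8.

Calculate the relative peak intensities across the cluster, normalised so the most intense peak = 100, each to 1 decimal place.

Iridium pattern (n=2): 0.139129 : 0.467742 : 0.393129
Element Dk pattern (n=2): 0.032041 : 0.293918 : 0.674041
Convolve the two distributions (both contribute in 2-u steps):
  M: 0.139129×0.032041 = 0.004458
  M+2: 0.139129×0.293918 + 0.467742×0.032041 = 0.055879
  M+4: 0.139129×0.674041 + 0.467742×0.293918 + 0.393129×0.032041 = 0.243853
  M+6: 0.467742×0.674041 + 0.393129×0.293918 = 0.430825
  M+8: 0.393129×0.674041 = 0.264985
Scale to base peak (0.430825) = 100: 1.0 : 13.0 : 56.6 : 100.0 : 61.5

1.0 : 13.0 : 56.6 : 100.0 : 61.5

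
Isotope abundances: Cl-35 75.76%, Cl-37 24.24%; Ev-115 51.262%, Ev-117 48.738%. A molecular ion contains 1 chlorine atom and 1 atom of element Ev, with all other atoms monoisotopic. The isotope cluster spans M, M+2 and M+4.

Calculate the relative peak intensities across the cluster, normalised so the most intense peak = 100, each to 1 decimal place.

Chlorine pattern (n=1): 0.7576 : 0.2424
Element Ev pattern (n=1): 0.51262 : 0.48738
Convolve the two distributions (both contribute in 2-u steps):
  M: 0.7576×0.51262 = 0.388361
  M+2: 0.7576×0.48738 + 0.2424×0.51262 = 0.493498
  M+4: 0.2424×0.48738 = 0.118141
Scale to base peak (0.493498) = 100: 78.7 : 100.0 : 23.9

78.7 : 100.0 : 23.9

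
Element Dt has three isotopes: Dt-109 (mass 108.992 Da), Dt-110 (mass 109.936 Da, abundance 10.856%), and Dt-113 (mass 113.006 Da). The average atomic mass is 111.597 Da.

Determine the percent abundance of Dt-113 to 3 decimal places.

Let x and y be the fractions of Dt-109 and Dt-113. Then x + y = 1 − 0.10856 = 0.89144 and 108.992x + 113.006y = 111.597 − 0.10856×109.936 = 99.66234784.
Substituting: 108.992x + 113.006(0.89144 − x) = 99.66234784
(108.992 − 113.006)x = -1.0757208  ⇒  x = 0.26799, y = 0.62345
Dt-109: 26.799%, Dt-113: 62.345%.

62.345%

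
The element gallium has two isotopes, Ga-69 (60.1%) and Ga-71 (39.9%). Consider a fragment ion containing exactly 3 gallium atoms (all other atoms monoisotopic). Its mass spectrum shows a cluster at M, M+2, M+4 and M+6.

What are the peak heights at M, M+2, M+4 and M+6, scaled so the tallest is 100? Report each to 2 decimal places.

Expanding (0.601 + 0.399)^3:
P(M) = 0.601^3 = 0.217082
P(M+2) = 3 × 0.601^2 × 0.399^1 = 0.432358
P(M+4) = 3 × 0.601^1 × 0.399^2 = 0.287039
P(M+6) = 0.399^3 = 0.063521
The M+2 peak is largest (0.432358); scaling to 100 gives 50.21 : 100.00 : 66.39 : 14.69.

50.21 : 100.00 : 66.39 : 14.69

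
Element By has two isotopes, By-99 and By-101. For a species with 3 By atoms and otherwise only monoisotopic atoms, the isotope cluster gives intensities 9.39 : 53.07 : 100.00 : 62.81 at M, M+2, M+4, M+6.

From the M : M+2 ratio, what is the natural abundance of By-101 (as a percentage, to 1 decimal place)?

65.3%

If p is the fraction of By that is By-99, then I(M+2)/I(M) = [C(3,1)·p^2·(1−p)] / p^3 = 3·(1−p)/p = 53.07/9.39 = 5.6518
(1−p)/p = 5.6518/3 = 1.8839  ⇒  p = 1/(1 + 1.8839) = 0.3468
By-99: 34.7%, By-101: 65.3%.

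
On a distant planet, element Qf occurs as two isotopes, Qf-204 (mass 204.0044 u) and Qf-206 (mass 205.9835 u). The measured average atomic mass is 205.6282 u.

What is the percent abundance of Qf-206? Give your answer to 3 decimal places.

With x = fraction of Qf-204 (so Qf-206 is 1 − x):
204.0044·x + 205.9835·(1 − x) = 205.6282
(204.0044 − 205.9835)·x = 205.6282 − 205.9835
x = -0.3553 / -1.9791 = 0.17953 → 17.953% Qf-204, 82.047% Qf-206.

82.047%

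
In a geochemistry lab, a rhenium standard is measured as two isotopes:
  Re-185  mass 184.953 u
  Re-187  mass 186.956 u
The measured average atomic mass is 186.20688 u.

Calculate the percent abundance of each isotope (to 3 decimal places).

Let x be the fractional abundance of Re-185; then Re-187 has abundance 1 − x.
184.953·x + 186.956·(1 − x) = 186.20688
(184.953 − 186.956)·x = 186.20688 − 186.956
x = -0.74912 / -2.003 = 0.37400 → 37.400% Re-185, 62.600% Re-187.

Re-185: 37.400%, Re-187: 62.600%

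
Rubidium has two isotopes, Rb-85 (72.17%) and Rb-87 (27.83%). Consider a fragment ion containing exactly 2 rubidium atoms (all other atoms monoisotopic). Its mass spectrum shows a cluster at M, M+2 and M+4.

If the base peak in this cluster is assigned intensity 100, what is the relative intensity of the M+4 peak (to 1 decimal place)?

Term probabilities: M 0.5209, M+2 0.4017, M+4 0.0775. Base peak = M.
P(M) = C(2,0) × 0.7217^2 × 0.2783^0 = 1 × 0.52085089 × 1.0000 = 0.520851 (base)
P(M+4) = C(2,2) × 0.7217^0 × 0.2783^2 = 1 × 1.0000 × 0.07745089 = 0.077451
Relative intensity = 0.077451 / 0.520851 × 100 = 14.9

14.9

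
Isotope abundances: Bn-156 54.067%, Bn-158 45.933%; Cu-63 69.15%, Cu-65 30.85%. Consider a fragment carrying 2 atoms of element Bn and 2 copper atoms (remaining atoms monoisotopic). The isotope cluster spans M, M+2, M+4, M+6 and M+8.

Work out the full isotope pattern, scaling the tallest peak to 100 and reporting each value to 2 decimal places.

Element Bn pattern (n=2): 0.29232405 : 0.4966919 : 0.21098405
Copper pattern (n=2): 0.47817225 : 0.4266555 : 0.09517225
Convolve the two distributions (both contribute in 2-u steps):
  M: 0.29232405×0.47817225 = 0.139781
  M+2: 0.29232405×0.4266555 + 0.4966919×0.47817225 = 0.362226
  M+4: 0.29232405×0.09517225 + 0.4966919×0.4266555 + 0.21098405×0.47817225 = 0.340624
  M+6: 0.4966919×0.09517225 + 0.21098405×0.4266555 = 0.137289
  M+8: 0.21098405×0.09517225 = 0.020080
Scale to base peak (0.362226) = 100: 38.59 : 100.00 : 94.04 : 37.90 : 5.54

38.59 : 100.00 : 94.04 : 37.90 : 5.54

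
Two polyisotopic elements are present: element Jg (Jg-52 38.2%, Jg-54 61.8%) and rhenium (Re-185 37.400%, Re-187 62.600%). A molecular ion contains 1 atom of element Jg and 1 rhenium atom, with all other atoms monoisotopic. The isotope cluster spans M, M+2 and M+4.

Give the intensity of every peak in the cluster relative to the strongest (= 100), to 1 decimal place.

Element Jg pattern (n=1): 0.3820 : 0.6180
Rhenium pattern (n=1): 0.3740 : 0.6260
Convolve the two distributions (both contribute in 2-u steps):
  M: 0.3820×0.3740 = 0.142868
  M+2: 0.3820×0.6260 + 0.6180×0.3740 = 0.470264
  M+4: 0.6180×0.6260 = 0.386868
Scale to base peak (0.470264) = 100: 30.4 : 100.0 : 82.3

30.4 : 100.0 : 82.3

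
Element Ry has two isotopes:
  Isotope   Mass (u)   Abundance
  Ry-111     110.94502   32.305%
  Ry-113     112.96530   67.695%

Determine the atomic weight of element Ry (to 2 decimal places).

The abundance-weighted mean is 0.32305 × 110.94502 + 0.67695 × 112.96530
= 35.840789 + 76.471860 = 112.312649 u

112.31 u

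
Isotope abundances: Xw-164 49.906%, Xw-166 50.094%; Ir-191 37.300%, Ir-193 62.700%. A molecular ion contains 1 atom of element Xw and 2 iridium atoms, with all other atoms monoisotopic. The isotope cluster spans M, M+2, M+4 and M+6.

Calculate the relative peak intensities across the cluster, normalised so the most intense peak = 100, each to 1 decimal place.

16.1 : 70.4 : 100.0 : 45.7

Element Xw pattern (n=1): 0.49906 : 0.50094
Iridium pattern (n=2): 0.139129 : 0.467742 : 0.393129
Convolve the two distributions (both contribute in 2-u steps):
  M: 0.49906×0.139129 = 0.069434
  M+2: 0.49906×0.467742 + 0.50094×0.139129 = 0.303127
  M+4: 0.49906×0.393129 + 0.50094×0.467742 = 0.430506
  M+6: 0.50094×0.393129 = 0.196934
Scale to base peak (0.430506) = 100: 16.1 : 70.4 : 100.0 : 45.7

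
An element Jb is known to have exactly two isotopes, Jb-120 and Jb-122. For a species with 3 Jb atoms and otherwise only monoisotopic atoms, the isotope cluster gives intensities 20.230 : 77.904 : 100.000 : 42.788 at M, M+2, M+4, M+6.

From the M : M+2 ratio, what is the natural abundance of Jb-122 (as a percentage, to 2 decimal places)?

56.21%

If p is the fraction of Jb that is Jb-120, then I(M+2)/I(M) = [C(3,1)·p^2·(1−p)] / p^3 = 3·(1−p)/p = 77.904/20.230 = 3.8509
(1−p)/p = 3.8509/3 = 1.2836  ⇒  p = 1/(1 + 1.2836) = 0.4379
Jb-120: 43.79%, Jb-122: 56.21%.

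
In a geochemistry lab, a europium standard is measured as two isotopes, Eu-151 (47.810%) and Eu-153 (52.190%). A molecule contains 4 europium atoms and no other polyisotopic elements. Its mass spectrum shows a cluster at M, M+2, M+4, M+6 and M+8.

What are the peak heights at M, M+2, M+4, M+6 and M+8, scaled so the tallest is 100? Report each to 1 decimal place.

Expanding (0.47810 + 0.52190)^4:
P(M) = 0.47810^4 = 0.052249
P(M+2) = 4 × 0.47810^3 × 0.52190^1 = 0.228141
P(M+4) = 6 × 0.47810^2 × 0.52190^2 = 0.373563
P(M+6) = 4 × 0.47810^1 × 0.52190^3 = 0.271857
P(M+8) = 0.52190^4 = 0.074191
The M+4 peak is largest (0.373563); scaling to 100 gives 14.0 : 61.1 : 100.0 : 72.8 : 19.9.

14.0 : 61.1 : 100.0 : 72.8 : 19.9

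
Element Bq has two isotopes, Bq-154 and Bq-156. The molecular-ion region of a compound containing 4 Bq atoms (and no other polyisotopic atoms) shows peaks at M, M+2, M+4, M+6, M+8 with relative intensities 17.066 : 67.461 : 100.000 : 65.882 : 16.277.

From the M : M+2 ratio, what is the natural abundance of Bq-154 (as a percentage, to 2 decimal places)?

Write p for the Bq-154 fraction. I(M+2)/I(M) = [C(4,1)·p^3·(1−p)] / p^4 = 4·(1−p)/p = 67.461/17.066 = 3.9529
(1−p)/p = 3.9529/4 = 0.9882  ⇒  p = 1/(1 + 0.9882) = 0.5030
Bq-154: 50.30%, Bq-156: 49.70%.

50.30%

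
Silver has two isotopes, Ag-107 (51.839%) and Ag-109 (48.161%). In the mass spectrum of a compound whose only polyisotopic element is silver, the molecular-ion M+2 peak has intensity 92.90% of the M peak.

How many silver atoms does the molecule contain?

1

With n Ag atoms, P(M+2)/P(M) = C(n,1)·p^(n−1)q / p^n = n·q/p = n · 0.48161/0.51839.
n = 0.9290 × 0.51839/0.48161 = 1.00 ≈ 1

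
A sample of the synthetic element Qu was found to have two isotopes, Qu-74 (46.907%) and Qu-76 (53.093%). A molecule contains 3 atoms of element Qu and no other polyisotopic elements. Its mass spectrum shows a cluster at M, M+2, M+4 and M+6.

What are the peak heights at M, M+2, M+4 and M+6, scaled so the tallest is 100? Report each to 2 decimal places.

26.02 : 88.35 : 100.00 : 37.73

The 3 Qu atoms are independent, so intensities follow the terms of (0.46907 + 0.53093)^3.
P(M) = 0.46907^3 = 0.103208
P(M+2) = 3 × 0.46907^2 × 0.53093^1 = 0.350456
P(M+4) = 3 × 0.46907^1 × 0.53093^2 = 0.396674
P(M+6) = 0.53093^3 = 0.149662
The M+4 peak is largest (0.396674); scaling to 100 gives 26.02 : 88.35 : 100.00 : 37.73.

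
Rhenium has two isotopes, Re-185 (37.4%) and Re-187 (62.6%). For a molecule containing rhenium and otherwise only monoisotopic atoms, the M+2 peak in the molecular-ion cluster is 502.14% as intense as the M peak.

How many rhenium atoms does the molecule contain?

3

With n Re atoms, P(M+2)/P(M) = C(n,1)·p^(n−1)q / p^n = n·q/p = n · 0.626/0.374.
n = 5.0214 × 0.374/0.626 = 3.00 ≈ 3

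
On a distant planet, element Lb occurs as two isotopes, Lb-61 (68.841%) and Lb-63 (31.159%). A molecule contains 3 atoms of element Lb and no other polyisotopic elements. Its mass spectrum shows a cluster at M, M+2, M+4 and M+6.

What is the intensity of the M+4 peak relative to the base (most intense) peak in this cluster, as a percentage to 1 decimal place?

(0.68841 + 0.31159)^3 gives M 0.3262, M+2 0.4430, M+4 0.2005, M+6 0.0303; the largest is M+2.
P(M+2) = C(3,1) × 0.68841^2 × 0.31159^1 = 3 × 0.47390833 × 0.31159 = 0.442995 (base)
P(M+4) = C(3,2) × 0.68841^1 × 0.31159^2 = 3 × 0.68841 × 0.09708833 = 0.200510
Relative intensity = 0.200510 / 0.442995 × 100 = 45.3

45.3%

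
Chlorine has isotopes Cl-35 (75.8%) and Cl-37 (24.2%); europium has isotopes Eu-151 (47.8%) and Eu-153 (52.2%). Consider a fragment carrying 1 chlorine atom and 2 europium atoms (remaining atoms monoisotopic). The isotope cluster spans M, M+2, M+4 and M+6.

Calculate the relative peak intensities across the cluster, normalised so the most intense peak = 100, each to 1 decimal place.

Chlorine pattern (n=1): 0.7580 : 0.2420
Europium pattern (n=2): 0.228484 : 0.499032 : 0.272484
Convolve the two distributions (both contribute in 2-u steps):
  M: 0.7580×0.228484 = 0.173191
  M+2: 0.7580×0.499032 + 0.2420×0.228484 = 0.433559
  M+4: 0.7580×0.272484 + 0.2420×0.499032 = 0.327309
  M+6: 0.2420×0.272484 = 0.065941
Scale to base peak (0.433559) = 100: 39.9 : 100.0 : 75.5 : 15.2

39.9 : 100.0 : 75.5 : 15.2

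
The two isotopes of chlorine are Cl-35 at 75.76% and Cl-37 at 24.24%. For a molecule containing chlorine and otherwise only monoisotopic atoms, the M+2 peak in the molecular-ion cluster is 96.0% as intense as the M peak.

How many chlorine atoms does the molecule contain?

The M+2/M ratio from n Cl atoms is n · q/p = n · 0.2424/0.7576.
n = 0.960 × 0.7576/0.2424 = 3.00 ≈ 3

3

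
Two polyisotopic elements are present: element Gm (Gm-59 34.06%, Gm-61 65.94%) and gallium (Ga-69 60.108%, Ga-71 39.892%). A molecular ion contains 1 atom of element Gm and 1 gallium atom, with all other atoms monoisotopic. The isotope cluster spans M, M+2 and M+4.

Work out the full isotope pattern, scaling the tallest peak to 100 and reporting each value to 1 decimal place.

38.5 : 100.0 : 49.4

Element Gm pattern (n=1): 0.3406 : 0.6594
Gallium pattern (n=1): 0.60108 : 0.39892
Convolve the two distributions (both contribute in 2-u steps):
  M: 0.3406×0.60108 = 0.204728
  M+2: 0.3406×0.39892 + 0.6594×0.60108 = 0.532224
  M+4: 0.6594×0.39892 = 0.263048
Scale to base peak (0.532224) = 100: 38.5 : 100.0 : 49.4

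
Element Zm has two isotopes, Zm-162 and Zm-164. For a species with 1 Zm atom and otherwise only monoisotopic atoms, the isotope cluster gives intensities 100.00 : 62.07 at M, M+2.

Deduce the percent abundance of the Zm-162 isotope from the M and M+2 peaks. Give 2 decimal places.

61.70%

Let p = fractional abundance of Zm-162. I(M+2)/I(M) = [C(1,1)·p^0·(1−p)] / p^1 = 1·(1−p)/p = 62.07/100.00 = 0.6207
(1−p)/p = 0.6207/1 = 0.6207  ⇒  p = 1/(1 + 0.6207) = 0.6170
Zm-162: 61.70%, Zm-164: 38.30%.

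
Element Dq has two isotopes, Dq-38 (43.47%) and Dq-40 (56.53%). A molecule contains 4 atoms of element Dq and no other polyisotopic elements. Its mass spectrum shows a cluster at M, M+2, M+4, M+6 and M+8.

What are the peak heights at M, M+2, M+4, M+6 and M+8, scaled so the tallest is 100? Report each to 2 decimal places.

The 4 Dq atoms are independent, so intensities follow the terms of (0.4347 + 0.5653)^4.
P(M) = 0.4347^4 = 0.035707
P(M+2) = 4 × 0.4347^3 × 0.5653^1 = 0.185741
P(M+4) = 6 × 0.4347^2 × 0.5653^2 = 0.362317
P(M+6) = 4 × 0.4347^1 × 0.5653^3 = 0.314113
P(M+8) = 0.5653^4 = 0.102121
The M+4 peak is largest (0.362317); scaling to 100 gives 9.86 : 51.26 : 100.00 : 86.70 : 28.19.

9.86 : 51.26 : 100.00 : 86.70 : 28.19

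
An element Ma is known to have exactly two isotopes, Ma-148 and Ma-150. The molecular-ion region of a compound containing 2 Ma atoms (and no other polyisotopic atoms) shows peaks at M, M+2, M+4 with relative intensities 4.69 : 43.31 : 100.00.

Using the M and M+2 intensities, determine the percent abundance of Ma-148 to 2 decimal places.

17.80%

Let p = fractional abundance of Ma-148. I(M+2)/I(M) = [C(2,1)·p^1·(1−p)] / p^2 = 2·(1−p)/p = 43.31/4.69 = 9.2345
(1−p)/p = 9.2345/2 = 4.6173  ⇒  p = 1/(1 + 4.6173) = 0.1780
Ma-148: 17.80%, Ma-150: 82.20%.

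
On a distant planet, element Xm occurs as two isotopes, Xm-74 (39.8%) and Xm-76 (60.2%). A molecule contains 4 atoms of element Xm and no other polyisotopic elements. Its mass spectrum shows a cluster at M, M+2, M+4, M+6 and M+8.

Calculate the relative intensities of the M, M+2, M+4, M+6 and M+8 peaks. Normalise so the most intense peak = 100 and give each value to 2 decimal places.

7.22 : 43.71 : 99.17 : 100.00 : 37.81

Expanding (0.398 + 0.602)^4:
P(M) = 0.398^4 = 0.025092
P(M+2) = 4 × 0.398^3 × 0.602^1 = 0.151812
P(M+4) = 6 × 0.398^2 × 0.602^2 = 0.344437
P(M+6) = 4 × 0.398^1 × 0.602^3 = 0.347322
P(M+8) = 0.602^4 = 0.131337
The M+6 peak is largest (0.347322); scaling to 100 gives 7.22 : 43.71 : 99.17 : 100.00 : 37.81.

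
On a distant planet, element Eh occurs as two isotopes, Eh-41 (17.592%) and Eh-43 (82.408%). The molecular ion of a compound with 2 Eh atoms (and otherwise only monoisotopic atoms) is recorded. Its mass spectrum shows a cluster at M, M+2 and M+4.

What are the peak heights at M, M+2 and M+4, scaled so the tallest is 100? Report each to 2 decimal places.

4.56 : 42.69 : 100.00

Each Eh atom is independently Eh-41 (p = 0.17592) or Eh-43 (q = 0.82408); the cluster is the binomial expansion (p + q)^2.
P(M) = 0.17592^2 = 0.030948
P(M+2) = 2 × 0.17592^1 × 0.82408^1 = 0.289944
P(M+4) = 0.82408^2 = 0.679108
The M+4 peak is largest (0.679108); scaling to 100 gives 4.56 : 42.69 : 100.00.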